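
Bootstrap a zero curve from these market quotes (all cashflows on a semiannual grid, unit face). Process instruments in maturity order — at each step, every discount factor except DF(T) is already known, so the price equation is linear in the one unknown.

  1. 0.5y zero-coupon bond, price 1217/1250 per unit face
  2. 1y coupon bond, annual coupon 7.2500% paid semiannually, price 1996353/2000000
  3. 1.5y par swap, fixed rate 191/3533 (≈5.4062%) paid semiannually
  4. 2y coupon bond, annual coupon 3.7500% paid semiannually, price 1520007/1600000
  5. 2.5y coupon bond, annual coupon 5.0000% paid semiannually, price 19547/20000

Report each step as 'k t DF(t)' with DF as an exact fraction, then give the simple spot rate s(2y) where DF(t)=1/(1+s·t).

1 1/2 1217/1250
2 1 2323/2500
3 3/2 2309/2500
4 2 1761/2000
5 5/2 8631/10000
s(2y) = (1/(1761/2000) − 1)/(2) = 239/3522 ≈ 6.7859%

step 1 [0.5y] zero: DF = P = 1217/1250 ≈ 0.973600
step 2 [1y] bond c/2=29/800: DF=(1996353/2000000 − 29/800·(0.973600))/(1+29/800) = 2323/2500 ≈ 0.929200
step 3 [1.5y] swap r/2=191/7066: DF=(1 − 191/7066·(0.973600+0.929200))/(1+191/7066) = 2309/2500 ≈ 0.923600
step 4 [2y] bond c/2=3/160: DF=(1520007/1600000 − 3/160·(0.973600+0.929200+0.923600))/(1+3/160) = 1761/2000 ≈ 0.880500
step 5 [2.5y] bond c/2=1/40: DF=(19547/20000 − 1/40·(0.973600+0.929200+0.923600+0.880500))/(1+1/40) = 8631/10000 ≈ 0.863100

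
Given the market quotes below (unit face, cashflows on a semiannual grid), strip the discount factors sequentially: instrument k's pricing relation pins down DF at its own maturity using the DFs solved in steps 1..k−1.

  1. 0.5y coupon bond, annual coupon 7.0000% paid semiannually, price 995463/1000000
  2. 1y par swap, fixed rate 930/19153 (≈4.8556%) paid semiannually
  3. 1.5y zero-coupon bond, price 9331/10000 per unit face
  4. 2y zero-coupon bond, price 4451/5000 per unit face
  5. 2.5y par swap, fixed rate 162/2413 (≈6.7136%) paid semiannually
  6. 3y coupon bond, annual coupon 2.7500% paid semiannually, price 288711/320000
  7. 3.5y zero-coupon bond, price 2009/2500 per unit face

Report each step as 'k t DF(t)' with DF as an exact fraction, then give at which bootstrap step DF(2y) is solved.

step 1 [0.5y] bond c/2=7/200: DF=(995463/1000000 − 7/200·(0))/(1+7/200) = 4809/5000 ≈ 0.961800
step 2 [1y] swap r/2=465/19153: DF=(1 − 465/19153·(0.961800))/(1+465/19153) = 1907/2000 ≈ 0.953500
step 3 [1.5y] zero: DF = P = 9331/10000 ≈ 0.933100
step 4 [2y] zero: DF = P = 4451/5000 ≈ 0.890200
step 5 [2.5y] swap r/2=81/2413: DF=(1 − 81/2413·(0.961800+0.953500+0.933100+0.890200))/(1+81/2413) = 8461/10000 ≈ 0.846100
step 6 [3y] bond c/2=11/800: DF=(288711/320000 − 11/800·(0.961800+0.953500+0.933100+0.890200+0.846100))/(1+11/800) = 4139/5000 ≈ 0.827800
step 7 [3.5y] zero: DF = P = 2009/2500 ≈ 0.803600

1 1/2 4809/5000
2 1 1907/2000
3 3/2 9331/10000
4 2 4451/5000
5 5/2 8461/10000
6 3 4139/5000
7 7/2 2009/2500
DF(2y) is solved at step 4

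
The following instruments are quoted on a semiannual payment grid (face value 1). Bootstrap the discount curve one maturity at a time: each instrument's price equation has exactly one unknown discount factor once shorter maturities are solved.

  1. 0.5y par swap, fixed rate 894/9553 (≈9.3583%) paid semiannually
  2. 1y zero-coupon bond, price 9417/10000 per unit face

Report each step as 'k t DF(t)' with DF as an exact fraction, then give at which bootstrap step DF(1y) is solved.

step 1 [0.5y] swap r/2=447/9553: DF=(1 − 447/9553·(0))/(1+447/9553) = 9553/10000 ≈ 0.955300
step 2 [1y] zero: DF = P = 9417/10000 ≈ 0.941700

1 1/2 9553/10000
2 1 9417/10000
DF(1y) is solved at step 2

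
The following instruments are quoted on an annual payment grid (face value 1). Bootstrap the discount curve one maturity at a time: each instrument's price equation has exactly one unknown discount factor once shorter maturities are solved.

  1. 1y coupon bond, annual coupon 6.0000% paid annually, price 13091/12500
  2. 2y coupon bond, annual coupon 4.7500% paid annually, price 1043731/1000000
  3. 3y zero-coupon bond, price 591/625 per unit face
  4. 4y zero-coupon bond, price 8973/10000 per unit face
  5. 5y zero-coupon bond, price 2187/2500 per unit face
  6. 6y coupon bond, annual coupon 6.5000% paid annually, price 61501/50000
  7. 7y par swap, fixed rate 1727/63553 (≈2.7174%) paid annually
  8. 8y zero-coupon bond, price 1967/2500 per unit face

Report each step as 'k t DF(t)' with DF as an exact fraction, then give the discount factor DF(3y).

1 1 247/250
2 2 2379/2500
3 3 591/625
4 4 8973/10000
5 5 2187/2500
6 6 8707/10000
7 7 8273/10000
8 8 1967/2500
DF(3y) = 591/625 ≈ 0.945600

step 1 [1y] bond c/1=3/50: DF=(13091/12500 − 3/50·(0))/(1+3/50) = 247/250 ≈ 0.988000
step 2 [2y] bond c/1=19/400: DF=(1043731/1000000 − 19/400·(0.988000))/(1+19/400) = 2379/2500 ≈ 0.951600
step 3 [3y] zero: DF = P = 591/625 ≈ 0.945600
step 4 [4y] zero: DF = P = 8973/10000 ≈ 0.897300
step 5 [5y] zero: DF = P = 2187/2500 ≈ 0.874800
step 6 [6y] bond c/1=13/200: DF=(61501/50000 − 13/200·(0.988000+0.951600+0.945600+0.897300+0.874800))/(1+13/200) = 8707/10000 ≈ 0.870700
step 7 [7y] swap r/1=1727/63553: DF=(1 − 1727/63553·(0.988000+0.951600+0.945600+0.897300+0.874800+0.870700))/(1+1727/63553) = 8273/10000 ≈ 0.827300
step 8 [8y] zero: DF = P = 1967/2500 ≈ 0.786800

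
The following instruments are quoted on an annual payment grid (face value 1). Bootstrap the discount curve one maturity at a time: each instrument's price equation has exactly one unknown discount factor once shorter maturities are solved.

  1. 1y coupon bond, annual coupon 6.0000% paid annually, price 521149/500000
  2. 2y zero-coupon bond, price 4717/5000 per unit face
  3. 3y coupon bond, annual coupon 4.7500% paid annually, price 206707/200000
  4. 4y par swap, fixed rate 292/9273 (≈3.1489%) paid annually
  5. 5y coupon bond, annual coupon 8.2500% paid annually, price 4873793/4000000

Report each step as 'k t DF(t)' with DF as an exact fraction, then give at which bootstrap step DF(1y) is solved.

1 1 9833/10000
2 2 4717/5000
3 3 8993/10000
4 4 552/625
5 5 8429/10000
DF(1y) is solved at step 1

step 1 [1y] bond c/1=3/50: DF=(521149/500000 − 3/50·(0))/(1+3/50) = 9833/10000 ≈ 0.983300
step 2 [2y] zero: DF = P = 4717/5000 ≈ 0.943400
step 3 [3y] bond c/1=19/400: DF=(206707/200000 − 19/400·(0.983300+0.943400))/(1+19/400) = 8993/10000 ≈ 0.899300
step 4 [4y] swap r/1=292/9273: DF=(1 − 292/9273·(0.983300+0.943400+0.899300))/(1+292/9273) = 552/625 ≈ 0.883200
step 5 [5y] bond c/1=33/400: DF=(4873793/4000000 − 33/400·(0.983300+0.943400+0.899300+0.883200))/(1+33/400) = 8429/10000 ≈ 0.842900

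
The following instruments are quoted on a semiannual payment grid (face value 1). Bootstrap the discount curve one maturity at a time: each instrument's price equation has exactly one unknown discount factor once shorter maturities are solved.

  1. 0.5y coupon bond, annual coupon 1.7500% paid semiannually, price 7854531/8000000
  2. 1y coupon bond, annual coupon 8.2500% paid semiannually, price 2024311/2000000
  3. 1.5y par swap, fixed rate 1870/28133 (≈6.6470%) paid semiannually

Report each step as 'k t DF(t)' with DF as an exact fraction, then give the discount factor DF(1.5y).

1 1/2 9733/10000
2 1 1867/2000
3 3/2 1813/2000
DF(1.5y) = 1813/2000 ≈ 0.906500

step 1 [0.5y] bond c/2=7/800: DF=(7854531/8000000 − 7/800·(0))/(1+7/800) = 9733/10000 ≈ 0.973300
step 2 [1y] bond c/2=33/800: DF=(2024311/2000000 − 33/800·(0.973300))/(1+33/800) = 1867/2000 ≈ 0.933500
step 3 [1.5y] swap r/2=935/28133: DF=(1 − 935/28133·(0.973300+0.933500))/(1+935/28133) = 1813/2000 ≈ 0.906500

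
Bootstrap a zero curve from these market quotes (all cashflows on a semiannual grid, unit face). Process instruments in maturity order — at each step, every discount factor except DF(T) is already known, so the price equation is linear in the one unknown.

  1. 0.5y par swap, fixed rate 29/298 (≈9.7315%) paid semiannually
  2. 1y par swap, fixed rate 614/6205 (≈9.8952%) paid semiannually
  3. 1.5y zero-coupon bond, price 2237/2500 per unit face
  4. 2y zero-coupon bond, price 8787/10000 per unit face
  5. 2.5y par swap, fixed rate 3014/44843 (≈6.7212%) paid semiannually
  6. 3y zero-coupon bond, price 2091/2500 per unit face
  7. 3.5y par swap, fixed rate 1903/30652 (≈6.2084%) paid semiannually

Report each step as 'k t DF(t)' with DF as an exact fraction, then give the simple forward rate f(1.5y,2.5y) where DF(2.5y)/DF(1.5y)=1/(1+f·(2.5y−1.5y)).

step 1 [0.5y] swap r/2=29/596: DF=(1 − 29/596·(0))/(1+29/596) = 596/625 ≈ 0.953600
step 2 [1y] swap r/2=307/6205: DF=(1 − 307/6205·(0.953600))/(1+307/6205) = 9079/10000 ≈ 0.907900
step 3 [1.5y] zero: DF = P = 2237/2500 ≈ 0.894800
step 4 [2y] zero: DF = P = 8787/10000 ≈ 0.878700
step 5 [2.5y] swap r/2=1507/44843: DF=(1 − 1507/44843·(0.953600+0.907900+0.894800+0.878700))/(1+1507/44843) = 8493/10000 ≈ 0.849300
step 6 [3y] zero: DF = P = 2091/2500 ≈ 0.836400
step 7 [3.5y] swap r/2=1903/61304: DF=(1 − 1903/61304·(0.953600+0.907900+0.894800+0.878700+0.849300+0.836400))/(1+1903/61304) = 8097/10000 ≈ 0.809700

1 1/2 596/625
2 1 9079/10000
3 3/2 2237/2500
4 2 8787/10000
5 5/2 8493/10000
6 3 2091/2500
7 7/2 8097/10000
f(1.5y,2.5y) = ((2237/2500)/(8493/10000) − 1)/(1) = 455/8493 ≈ 5.3574%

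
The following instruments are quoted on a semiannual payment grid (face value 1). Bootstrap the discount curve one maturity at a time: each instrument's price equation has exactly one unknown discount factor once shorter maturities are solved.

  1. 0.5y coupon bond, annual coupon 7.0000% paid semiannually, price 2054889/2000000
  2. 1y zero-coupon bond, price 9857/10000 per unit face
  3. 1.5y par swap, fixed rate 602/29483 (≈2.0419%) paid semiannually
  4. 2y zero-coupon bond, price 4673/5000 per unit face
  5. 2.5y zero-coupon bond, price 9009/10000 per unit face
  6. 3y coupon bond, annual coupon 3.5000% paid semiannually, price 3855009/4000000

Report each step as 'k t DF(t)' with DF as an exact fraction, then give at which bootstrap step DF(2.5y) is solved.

step 1 [0.5y] bond c/2=7/200: DF=(2054889/2000000 − 7/200·(0))/(1+7/200) = 9927/10000 ≈ 0.992700
step 2 [1y] zero: DF = P = 9857/10000 ≈ 0.985700
step 3 [1.5y] swap r/2=301/29483: DF=(1 − 301/29483·(0.992700+0.985700))/(1+301/29483) = 9699/10000 ≈ 0.969900
step 4 [2y] zero: DF = P = 4673/5000 ≈ 0.934600
step 5 [2.5y] zero: DF = P = 9009/10000 ≈ 0.900900
step 6 [3y] bond c/2=7/400: DF=(3855009/4000000 − 7/400·(0.992700+0.985700+0.969900+0.934600+0.900900))/(1+7/400) = 8649/10000 ≈ 0.864900

1 1/2 9927/10000
2 1 9857/10000
3 3/2 9699/10000
4 2 4673/5000
5 5/2 9009/10000
6 3 8649/10000
DF(2.5y) is solved at step 5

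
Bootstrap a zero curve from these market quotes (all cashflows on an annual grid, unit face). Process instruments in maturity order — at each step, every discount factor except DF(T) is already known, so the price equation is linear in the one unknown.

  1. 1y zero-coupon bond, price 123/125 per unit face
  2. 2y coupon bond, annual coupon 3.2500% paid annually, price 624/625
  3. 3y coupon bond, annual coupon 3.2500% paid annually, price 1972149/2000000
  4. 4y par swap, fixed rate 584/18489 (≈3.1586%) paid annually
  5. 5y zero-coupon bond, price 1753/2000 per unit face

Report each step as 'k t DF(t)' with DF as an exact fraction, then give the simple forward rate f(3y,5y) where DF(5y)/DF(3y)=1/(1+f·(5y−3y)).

1 1 123/125
2 2 117/125
3 3 4473/5000
4 4 552/625
5 5 1753/2000
f(3y,5y) = ((4473/5000)/(1753/2000) − 1)/(2) = 181/17530 ≈ 1.0325%

step 1 [1y] zero: DF = P = 123/125 ≈ 0.984000
step 2 [2y] bond c/1=13/400: DF=(624/625 − 13/400·(0.984000))/(1+13/400) = 117/125 ≈ 0.936000
step 3 [3y] bond c/1=13/400: DF=(1972149/2000000 − 13/400·(0.984000+0.936000))/(1+13/400) = 4473/5000 ≈ 0.894600
step 4 [4y] swap r/1=584/18489: DF=(1 − 584/18489·(0.984000+0.936000+0.894600))/(1+584/18489) = 552/625 ≈ 0.883200
step 5 [5y] zero: DF = P = 1753/2000 ≈ 0.876500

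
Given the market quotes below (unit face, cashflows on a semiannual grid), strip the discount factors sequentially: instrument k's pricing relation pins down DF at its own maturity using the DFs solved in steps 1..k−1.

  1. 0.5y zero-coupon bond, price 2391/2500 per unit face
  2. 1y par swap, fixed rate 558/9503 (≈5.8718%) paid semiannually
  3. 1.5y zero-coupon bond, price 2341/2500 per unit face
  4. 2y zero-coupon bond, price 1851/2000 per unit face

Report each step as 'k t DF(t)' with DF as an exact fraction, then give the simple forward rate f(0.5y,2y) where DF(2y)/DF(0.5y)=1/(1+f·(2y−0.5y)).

step 1 [0.5y] zero: DF = P = 2391/2500 ≈ 0.956400
step 2 [1y] swap r/2=279/9503: DF=(1 − 279/9503·(0.956400))/(1+279/9503) = 4721/5000 ≈ 0.944200
step 3 [1.5y] zero: DF = P = 2341/2500 ≈ 0.936400
step 4 [2y] zero: DF = P = 1851/2000 ≈ 0.925500

1 1/2 2391/2500
2 1 4721/5000
3 3/2 2341/2500
4 2 1851/2000
f(0.5y,2y) = ((2391/2500)/(1851/2000) − 1)/(3/2) = 206/9255 ≈ 2.2258%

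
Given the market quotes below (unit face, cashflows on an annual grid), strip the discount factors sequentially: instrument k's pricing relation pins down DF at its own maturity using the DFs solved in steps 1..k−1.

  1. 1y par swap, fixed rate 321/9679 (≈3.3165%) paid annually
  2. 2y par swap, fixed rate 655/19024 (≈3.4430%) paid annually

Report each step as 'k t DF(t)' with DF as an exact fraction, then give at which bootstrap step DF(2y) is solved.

1 1 9679/10000
2 2 1869/2000
DF(2y) is solved at step 2

step 1 [1y] swap r/1=321/9679: DF=(1 − 321/9679·(0))/(1+321/9679) = 9679/10000 ≈ 0.967900
step 2 [2y] swap r/1=655/19024: DF=(1 − 655/19024·(0.967900))/(1+655/19024) = 1869/2000 ≈ 0.934500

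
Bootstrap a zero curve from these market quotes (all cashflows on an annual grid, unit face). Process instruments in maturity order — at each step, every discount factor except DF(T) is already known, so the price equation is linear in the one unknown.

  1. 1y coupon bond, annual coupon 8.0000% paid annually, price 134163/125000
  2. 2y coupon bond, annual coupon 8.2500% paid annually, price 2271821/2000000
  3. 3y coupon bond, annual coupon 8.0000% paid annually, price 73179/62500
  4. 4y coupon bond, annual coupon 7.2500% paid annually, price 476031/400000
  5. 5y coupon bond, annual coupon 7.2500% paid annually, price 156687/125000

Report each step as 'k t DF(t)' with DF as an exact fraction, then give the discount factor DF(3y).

1 1 4969/5000
2 2 1217/1250
3 3 1173/1250
4 4 2283/2500
5 5 4553/5000
DF(3y) = 1173/1250 ≈ 0.938400

step 1 [1y] bond c/1=2/25: DF=(134163/125000 − 2/25·(0))/(1+2/25) = 4969/5000 ≈ 0.993800
step 2 [2y] bond c/1=33/400: DF=(2271821/2000000 − 33/400·(0.993800))/(1+33/400) = 1217/1250 ≈ 0.973600
step 3 [3y] bond c/1=2/25: DF=(73179/62500 − 2/25·(0.993800+0.973600))/(1+2/25) = 1173/1250 ≈ 0.938400
step 4 [4y] bond c/1=29/400: DF=(476031/400000 − 29/400·(0.993800+0.973600+0.938400))/(1+29/400) = 2283/2500 ≈ 0.913200
step 5 [5y] bond c/1=29/400: DF=(156687/125000 − 29/400·(0.993800+0.973600+0.938400+0.913200))/(1+29/400) = 4553/5000 ≈ 0.910600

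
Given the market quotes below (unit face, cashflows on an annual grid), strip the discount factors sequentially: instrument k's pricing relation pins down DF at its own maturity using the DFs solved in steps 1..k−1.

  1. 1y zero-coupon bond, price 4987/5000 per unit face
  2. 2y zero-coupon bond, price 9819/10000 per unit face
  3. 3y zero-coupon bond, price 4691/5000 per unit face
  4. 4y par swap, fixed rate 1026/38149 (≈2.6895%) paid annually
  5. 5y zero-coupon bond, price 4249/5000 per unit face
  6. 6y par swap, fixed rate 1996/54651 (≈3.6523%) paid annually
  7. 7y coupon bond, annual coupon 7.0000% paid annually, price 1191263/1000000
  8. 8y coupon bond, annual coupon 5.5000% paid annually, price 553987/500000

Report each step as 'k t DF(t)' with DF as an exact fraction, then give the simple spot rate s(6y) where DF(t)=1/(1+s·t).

1 1 4987/5000
2 2 9819/10000
3 3 4691/5000
4 4 4487/5000
5 5 4249/5000
6 6 2001/2500
7 7 3779/5000
8 8 7259/10000
s(6y) = (1/(2001/2500) − 1)/(6) = 499/12006 ≈ 4.1563%

step 1 [1y] zero: DF = P = 4987/5000 ≈ 0.997400
step 2 [2y] zero: DF = P = 9819/10000 ≈ 0.981900
step 3 [3y] zero: DF = P = 4691/5000 ≈ 0.938200
step 4 [4y] swap r/1=1026/38149: DF=(1 − 1026/38149·(0.997400+0.981900+0.938200))/(1+1026/38149) = 4487/5000 ≈ 0.897400
step 5 [5y] zero: DF = P = 4249/5000 ≈ 0.849800
step 6 [6y] swap r/1=1996/54651: DF=(1 − 1996/54651·(0.997400+0.981900+0.938200+0.897400+0.849800))/(1+1996/54651) = 2001/2500 ≈ 0.800400
step 7 [7y] bond c/1=7/100: DF=(1191263/1000000 − 7/100·(0.997400+0.981900+0.938200+0.897400+0.849800+0.800400))/(1+7/100) = 3779/5000 ≈ 0.755800
step 8 [8y] bond c/1=11/200: DF=(553987/500000 − 11/200·(0.997400+0.981900+0.938200+0.897400+0.849800+0.800400+0.755800))/(1+11/200) = 7259/10000 ≈ 0.725900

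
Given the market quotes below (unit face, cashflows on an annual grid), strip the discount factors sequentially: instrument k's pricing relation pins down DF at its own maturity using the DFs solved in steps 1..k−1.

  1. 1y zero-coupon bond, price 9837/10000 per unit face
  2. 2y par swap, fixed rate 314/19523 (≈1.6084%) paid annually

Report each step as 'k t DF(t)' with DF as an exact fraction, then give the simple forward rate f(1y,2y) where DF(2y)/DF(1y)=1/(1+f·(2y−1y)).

1 1 9837/10000
2 2 4843/5000
f(1y,2y) = ((9837/10000)/(4843/5000) − 1)/(1) = 151/9686 ≈ 1.5590%

step 1 [1y] zero: DF = P = 9837/10000 ≈ 0.983700
step 2 [2y] swap r/1=314/19523: DF=(1 − 314/19523·(0.983700))/(1+314/19523) = 4843/5000 ≈ 0.968600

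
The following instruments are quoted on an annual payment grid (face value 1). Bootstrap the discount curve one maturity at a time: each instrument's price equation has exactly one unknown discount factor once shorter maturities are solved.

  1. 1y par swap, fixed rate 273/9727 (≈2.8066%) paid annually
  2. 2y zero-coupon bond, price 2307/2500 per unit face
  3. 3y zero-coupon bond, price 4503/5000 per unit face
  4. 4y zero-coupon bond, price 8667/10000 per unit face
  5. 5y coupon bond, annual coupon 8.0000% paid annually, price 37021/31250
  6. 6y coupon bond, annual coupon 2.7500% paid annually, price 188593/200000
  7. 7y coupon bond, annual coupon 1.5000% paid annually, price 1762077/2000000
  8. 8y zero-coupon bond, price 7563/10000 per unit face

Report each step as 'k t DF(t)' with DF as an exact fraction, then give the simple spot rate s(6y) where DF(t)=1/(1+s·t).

step 1 [1y] swap r/1=273/9727: DF=(1 − 273/9727·(0))/(1+273/9727) = 9727/10000 ≈ 0.972700
step 2 [2y] zero: DF = P = 2307/2500 ≈ 0.922800
step 3 [3y] zero: DF = P = 4503/5000 ≈ 0.900600
step 4 [4y] zero: DF = P = 8667/10000 ≈ 0.866700
step 5 [5y] bond c/1=2/25: DF=(37021/31250 − 2/25·(0.972700+0.922800+0.900600+0.866700))/(1+2/25) = 516/625 ≈ 0.825600
step 6 [6y] bond c/1=11/400: DF=(188593/200000 − 11/400·(0.972700+0.922800+0.900600+0.866700+0.825600))/(1+11/400) = 997/1250 ≈ 0.797600
step 7 [7y] bond c/1=3/200: DF=(1762077/2000000 − 3/200·(0.972700+0.922800+0.900600+0.866700+0.825600+0.797600))/(1+3/200) = 7899/10000 ≈ 0.789900
step 8 [8y] zero: DF = P = 7563/10000 ≈ 0.756300

1 1 9727/10000
2 2 2307/2500
3 3 4503/5000
4 4 8667/10000
5 5 516/625
6 6 997/1250
7 7 7899/10000
8 8 7563/10000
s(6y) = (1/(997/1250) − 1)/(6) = 253/5982 ≈ 4.2294%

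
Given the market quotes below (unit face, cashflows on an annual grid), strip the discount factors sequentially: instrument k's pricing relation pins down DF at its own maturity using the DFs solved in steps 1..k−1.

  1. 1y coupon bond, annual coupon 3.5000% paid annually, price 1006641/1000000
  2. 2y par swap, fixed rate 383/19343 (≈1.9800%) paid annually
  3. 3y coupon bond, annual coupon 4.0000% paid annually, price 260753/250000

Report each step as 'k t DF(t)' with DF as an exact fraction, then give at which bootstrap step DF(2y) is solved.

1 1 4863/5000
2 2 9617/10000
3 3 1857/2000
DF(2y) is solved at step 2

step 1 [1y] bond c/1=7/200: DF=(1006641/1000000 − 7/200·(0))/(1+7/200) = 4863/5000 ≈ 0.972600
step 2 [2y] swap r/1=383/19343: DF=(1 − 383/19343·(0.972600))/(1+383/19343) = 9617/10000 ≈ 0.961700
step 3 [3y] bond c/1=1/25: DF=(260753/250000 − 1/25·(0.972600+0.961700))/(1+1/25) = 1857/2000 ≈ 0.928500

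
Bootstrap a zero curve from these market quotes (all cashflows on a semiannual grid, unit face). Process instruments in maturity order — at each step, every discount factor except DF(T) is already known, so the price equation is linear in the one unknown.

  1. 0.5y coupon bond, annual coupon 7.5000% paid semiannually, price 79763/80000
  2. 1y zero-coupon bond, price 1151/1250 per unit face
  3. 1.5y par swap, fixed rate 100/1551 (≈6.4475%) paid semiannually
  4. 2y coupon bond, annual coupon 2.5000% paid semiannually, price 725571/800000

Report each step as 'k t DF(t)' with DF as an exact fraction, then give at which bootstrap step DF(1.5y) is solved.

1 1/2 961/1000
2 1 1151/1250
3 3/2 91/100
4 2 8613/10000
DF(1.5y) is solved at step 3

step 1 [0.5y] bond c/2=3/80: DF=(79763/80000 − 3/80·(0))/(1+3/80) = 961/1000 ≈ 0.961000
step 2 [1y] zero: DF = P = 1151/1250 ≈ 0.920800
step 3 [1.5y] swap r/2=50/1551: DF=(1 − 50/1551·(0.961000+0.920800))/(1+50/1551) = 91/100 ≈ 0.910000
step 4 [2y] bond c/2=1/80: DF=(725571/800000 − 1/80·(0.961000+0.920800+0.910000))/(1+1/80) = 8613/10000 ≈ 0.861300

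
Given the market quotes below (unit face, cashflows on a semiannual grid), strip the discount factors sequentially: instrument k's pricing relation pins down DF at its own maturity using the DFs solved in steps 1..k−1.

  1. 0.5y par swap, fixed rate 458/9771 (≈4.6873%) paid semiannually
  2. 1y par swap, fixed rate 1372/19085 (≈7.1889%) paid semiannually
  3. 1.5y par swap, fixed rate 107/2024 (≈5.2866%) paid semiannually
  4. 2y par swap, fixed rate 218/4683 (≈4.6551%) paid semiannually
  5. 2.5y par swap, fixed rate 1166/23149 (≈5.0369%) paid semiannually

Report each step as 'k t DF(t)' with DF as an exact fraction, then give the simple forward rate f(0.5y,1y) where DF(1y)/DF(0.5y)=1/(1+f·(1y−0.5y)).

step 1 [0.5y] swap r/2=229/9771: DF=(1 − 229/9771·(0))/(1+229/9771) = 9771/10000 ≈ 0.977100
step 2 [1y] swap r/2=686/19085: DF=(1 − 686/19085·(0.977100))/(1+686/19085) = 4657/5000 ≈ 0.931400
step 3 [1.5y] swap r/2=107/4048: DF=(1 − 107/4048·(0.977100+0.931400))/(1+107/4048) = 9251/10000 ≈ 0.925100
step 4 [2y] swap r/2=109/4683: DF=(1 − 109/4683·(0.977100+0.931400+0.925100))/(1+109/4683) = 1141/1250 ≈ 0.912800
step 5 [2.5y] swap r/2=583/23149: DF=(1 − 583/23149·(0.977100+0.931400+0.925100+0.912800))/(1+583/23149) = 4417/5000 ≈ 0.883400

1 1/2 9771/10000
2 1 4657/5000
3 3/2 9251/10000
4 2 1141/1250
5 5/2 4417/5000
f(0.5y,1y) = ((9771/10000)/(4657/5000) − 1)/(1/2) = 457/4657 ≈ 9.8132%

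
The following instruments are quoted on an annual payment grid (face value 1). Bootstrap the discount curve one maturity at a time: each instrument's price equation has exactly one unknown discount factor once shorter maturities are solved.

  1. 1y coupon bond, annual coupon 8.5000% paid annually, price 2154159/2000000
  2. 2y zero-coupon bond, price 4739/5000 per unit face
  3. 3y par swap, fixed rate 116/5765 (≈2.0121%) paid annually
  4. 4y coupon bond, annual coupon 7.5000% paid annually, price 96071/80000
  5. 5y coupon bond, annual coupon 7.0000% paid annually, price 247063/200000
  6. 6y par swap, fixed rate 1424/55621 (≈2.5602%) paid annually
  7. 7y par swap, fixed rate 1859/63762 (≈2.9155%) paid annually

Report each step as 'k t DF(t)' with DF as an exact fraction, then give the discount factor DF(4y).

1 1 9927/10000
2 2 4739/5000
3 3 471/500
4 4 229/250
5 5 453/500
6 6 536/625
7 7 8141/10000
DF(4y) = 229/250 ≈ 0.916000

step 1 [1y] bond c/1=17/200: DF=(2154159/2000000 − 17/200·(0))/(1+17/200) = 9927/10000 ≈ 0.992700
step 2 [2y] zero: DF = P = 4739/5000 ≈ 0.947800
step 3 [3y] swap r/1=116/5765: DF=(1 − 116/5765·(0.992700+0.947800))/(1+116/5765) = 471/500 ≈ 0.942000
step 4 [4y] bond c/1=3/40: DF=(96071/80000 − 3/40·(0.992700+0.947800+0.942000))/(1+3/40) = 229/250 ≈ 0.916000
step 5 [5y] bond c/1=7/100: DF=(247063/200000 − 7/100·(0.992700+0.947800+0.942000+0.916000))/(1+7/100) = 453/500 ≈ 0.906000
step 6 [6y] swap r/1=1424/55621: DF=(1 − 1424/55621·(0.992700+0.947800+0.942000+0.916000+0.906000))/(1+1424/55621) = 536/625 ≈ 0.857600
step 7 [7y] swap r/1=1859/63762: DF=(1 − 1859/63762·(0.992700+0.947800+0.942000+0.916000+0.906000+0.857600))/(1+1859/63762) = 8141/10000 ≈ 0.814100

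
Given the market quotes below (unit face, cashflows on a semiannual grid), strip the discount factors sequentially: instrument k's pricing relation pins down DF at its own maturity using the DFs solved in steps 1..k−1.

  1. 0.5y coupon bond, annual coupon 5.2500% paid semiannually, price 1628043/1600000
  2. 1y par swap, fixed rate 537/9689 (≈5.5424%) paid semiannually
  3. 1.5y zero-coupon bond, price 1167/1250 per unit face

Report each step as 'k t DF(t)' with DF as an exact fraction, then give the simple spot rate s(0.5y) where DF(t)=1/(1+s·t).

1 1/2 1983/2000
2 1 9463/10000
3 3/2 1167/1250
s(0.5y) = (1/(1983/2000) − 1)/(1/2) = 34/1983 ≈ 1.7146%

step 1 [0.5y] bond c/2=21/800: DF=(1628043/1600000 − 21/800·(0))/(1+21/800) = 1983/2000 ≈ 0.991500
step 2 [1y] swap r/2=537/19378: DF=(1 − 537/19378·(0.991500))/(1+537/19378) = 9463/10000 ≈ 0.946300
step 3 [1.5y] zero: DF = P = 1167/1250 ≈ 0.933600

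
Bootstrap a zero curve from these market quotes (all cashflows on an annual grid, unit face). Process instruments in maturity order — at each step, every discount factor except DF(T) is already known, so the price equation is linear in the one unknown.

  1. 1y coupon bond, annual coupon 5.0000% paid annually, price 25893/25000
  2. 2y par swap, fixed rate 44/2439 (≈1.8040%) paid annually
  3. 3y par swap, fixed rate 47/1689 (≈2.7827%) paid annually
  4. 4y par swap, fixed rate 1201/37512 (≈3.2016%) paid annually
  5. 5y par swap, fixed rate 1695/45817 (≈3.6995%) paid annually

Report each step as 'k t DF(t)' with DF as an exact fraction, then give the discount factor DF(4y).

step 1 [1y] bond c/1=1/20: DF=(25893/25000 − 1/20·(0))/(1+1/20) = 1233/1250 ≈ 0.986400
step 2 [2y] swap r/1=44/2439: DF=(1 − 44/2439·(0.986400))/(1+44/2439) = 603/625 ≈ 0.964800
step 3 [3y] swap r/1=47/1689: DF=(1 − 47/1689·(0.986400+0.964800))/(1+47/1689) = 9201/10000 ≈ 0.920100
step 4 [4y] swap r/1=1201/37512: DF=(1 − 1201/37512·(0.986400+0.964800+0.920100))/(1+1201/37512) = 8799/10000 ≈ 0.879900
step 5 [5y] swap r/1=1695/45817: DF=(1 − 1695/45817·(0.986400+0.964800+0.920100+0.879900))/(1+1695/45817) = 1661/2000 ≈ 0.830500

1 1 1233/1250
2 2 603/625
3 3 9201/10000
4 4 8799/10000
5 5 1661/2000
DF(4y) = 8799/10000 ≈ 0.879900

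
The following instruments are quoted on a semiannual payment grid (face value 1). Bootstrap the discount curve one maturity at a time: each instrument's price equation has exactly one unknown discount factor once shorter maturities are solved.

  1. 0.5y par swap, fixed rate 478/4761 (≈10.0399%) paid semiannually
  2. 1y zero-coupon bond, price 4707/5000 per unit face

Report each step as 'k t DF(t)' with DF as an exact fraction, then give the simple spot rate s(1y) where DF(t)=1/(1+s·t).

1 1/2 4761/5000
2 1 4707/5000
s(1y) = (1/(4707/5000) − 1)/(1) = 293/4707 ≈ 6.2248%

step 1 [0.5y] swap r/2=239/4761: DF=(1 − 239/4761·(0))/(1+239/4761) = 4761/5000 ≈ 0.952200
step 2 [1y] zero: DF = P = 4707/5000 ≈ 0.941400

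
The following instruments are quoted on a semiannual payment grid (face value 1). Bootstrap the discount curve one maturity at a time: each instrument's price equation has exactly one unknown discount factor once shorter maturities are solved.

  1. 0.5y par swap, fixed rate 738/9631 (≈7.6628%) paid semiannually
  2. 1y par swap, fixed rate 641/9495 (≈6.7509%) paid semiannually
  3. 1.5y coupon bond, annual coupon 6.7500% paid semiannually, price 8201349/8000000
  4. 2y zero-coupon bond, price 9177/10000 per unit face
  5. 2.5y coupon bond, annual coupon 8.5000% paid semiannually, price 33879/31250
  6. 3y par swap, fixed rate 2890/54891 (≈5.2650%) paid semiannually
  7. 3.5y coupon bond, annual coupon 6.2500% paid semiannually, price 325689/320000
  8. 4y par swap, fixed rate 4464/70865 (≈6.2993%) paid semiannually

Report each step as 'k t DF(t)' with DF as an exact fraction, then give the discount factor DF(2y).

step 1 [0.5y] swap r/2=369/9631: DF=(1 − 369/9631·(0))/(1+369/9631) = 9631/10000 ≈ 0.963100
step 2 [1y] swap r/2=641/18990: DF=(1 − 641/18990·(0.963100))/(1+641/18990) = 9359/10000 ≈ 0.935900
step 3 [1.5y] bond c/2=27/800: DF=(8201349/8000000 − 27/800·(0.963100+0.935900))/(1+27/800) = 9297/10000 ≈ 0.929700
step 4 [2y] zero: DF = P = 9177/10000 ≈ 0.917700
step 5 [2.5y] bond c/2=17/400: DF=(33879/31250 − 17/400·(0.963100+0.935900+0.929700+0.917700))/(1+17/400) = 1109/1250 ≈ 0.887200
step 6 [3y] swap r/2=1445/54891: DF=(1 − 1445/54891·(0.963100+0.935900+0.929700+0.917700+0.887200))/(1+1445/54891) = 1711/2000 ≈ 0.855500
step 7 [3.5y] bond c/2=1/32: DF=(325689/320000 − 1/32·(0.963100+0.935900+0.929700+0.917700+0.887200+0.855500))/(1+1/32) = 4103/5000 ≈ 0.820600
step 8 [4y] swap r/2=2232/70865: DF=(1 − 2232/70865·(0.963100+0.935900+0.929700+0.917700+0.887200+0.855500+0.820600))/(1+2232/70865) = 971/1250 ≈ 0.776800

1 1/2 9631/10000
2 1 9359/10000
3 3/2 9297/10000
4 2 9177/10000
5 5/2 1109/1250
6 3 1711/2000
7 7/2 4103/5000
8 4 971/1250
DF(2y) = 9177/10000 ≈ 0.917700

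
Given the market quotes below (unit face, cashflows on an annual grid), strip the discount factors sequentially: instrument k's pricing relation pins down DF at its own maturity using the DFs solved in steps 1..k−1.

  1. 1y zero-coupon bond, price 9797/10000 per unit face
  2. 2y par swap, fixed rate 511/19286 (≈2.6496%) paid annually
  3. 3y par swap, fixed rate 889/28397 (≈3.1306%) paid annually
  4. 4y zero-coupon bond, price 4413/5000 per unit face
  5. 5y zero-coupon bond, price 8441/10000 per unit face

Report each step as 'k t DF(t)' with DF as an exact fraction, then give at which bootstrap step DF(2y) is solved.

step 1 [1y] zero: DF = P = 9797/10000 ≈ 0.979700
step 2 [2y] swap r/1=511/19286: DF=(1 − 511/19286·(0.979700))/(1+511/19286) = 9489/10000 ≈ 0.948900
step 3 [3y] swap r/1=889/28397: DF=(1 − 889/28397·(0.979700+0.948900))/(1+889/28397) = 9111/10000 ≈ 0.911100
step 4 [4y] zero: DF = P = 4413/5000 ≈ 0.882600
step 5 [5y] zero: DF = P = 8441/10000 ≈ 0.844100

1 1 9797/10000
2 2 9489/10000
3 3 9111/10000
4 4 4413/5000
5 5 8441/10000
DF(2y) is solved at step 2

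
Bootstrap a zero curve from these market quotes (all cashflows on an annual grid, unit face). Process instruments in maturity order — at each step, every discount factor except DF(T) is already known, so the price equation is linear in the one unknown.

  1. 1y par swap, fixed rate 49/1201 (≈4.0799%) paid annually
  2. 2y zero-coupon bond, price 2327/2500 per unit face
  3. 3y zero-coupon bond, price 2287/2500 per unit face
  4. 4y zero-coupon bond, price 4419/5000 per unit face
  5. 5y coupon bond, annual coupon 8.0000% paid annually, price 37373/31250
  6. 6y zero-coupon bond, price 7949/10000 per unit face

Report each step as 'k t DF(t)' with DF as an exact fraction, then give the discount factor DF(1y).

1 1 1201/1250
2 2 2327/2500
3 3 2287/2500
4 4 4419/5000
5 5 417/500
6 6 7949/10000
DF(1y) = 1201/1250 ≈ 0.960800

step 1 [1y] swap r/1=49/1201: DF=(1 − 49/1201·(0))/(1+49/1201) = 1201/1250 ≈ 0.960800
step 2 [2y] zero: DF = P = 2327/2500 ≈ 0.930800
step 3 [3y] zero: DF = P = 2287/2500 ≈ 0.914800
step 4 [4y] zero: DF = P = 4419/5000 ≈ 0.883800
step 5 [5y] bond c/1=2/25: DF=(37373/31250 − 2/25·(0.960800+0.930800+0.914800+0.883800))/(1+2/25) = 417/500 ≈ 0.834000
step 6 [6y] zero: DF = P = 7949/10000 ≈ 0.794900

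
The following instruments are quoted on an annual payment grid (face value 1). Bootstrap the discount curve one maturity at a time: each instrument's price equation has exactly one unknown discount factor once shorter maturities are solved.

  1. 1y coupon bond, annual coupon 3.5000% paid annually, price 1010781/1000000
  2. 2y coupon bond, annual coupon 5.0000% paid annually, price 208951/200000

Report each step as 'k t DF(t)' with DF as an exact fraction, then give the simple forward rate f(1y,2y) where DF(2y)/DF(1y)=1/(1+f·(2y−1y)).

step 1 [1y] bond c/1=7/200: DF=(1010781/1000000 − 7/200·(0))/(1+7/200) = 4883/5000 ≈ 0.976600
step 2 [2y] bond c/1=1/20: DF=(208951/200000 − 1/20·(0.976600))/(1+1/20) = 1897/2000 ≈ 0.948500

1 1 4883/5000
2 2 1897/2000
f(1y,2y) = ((4883/5000)/(1897/2000) − 1)/(1) = 281/9485 ≈ 2.9626%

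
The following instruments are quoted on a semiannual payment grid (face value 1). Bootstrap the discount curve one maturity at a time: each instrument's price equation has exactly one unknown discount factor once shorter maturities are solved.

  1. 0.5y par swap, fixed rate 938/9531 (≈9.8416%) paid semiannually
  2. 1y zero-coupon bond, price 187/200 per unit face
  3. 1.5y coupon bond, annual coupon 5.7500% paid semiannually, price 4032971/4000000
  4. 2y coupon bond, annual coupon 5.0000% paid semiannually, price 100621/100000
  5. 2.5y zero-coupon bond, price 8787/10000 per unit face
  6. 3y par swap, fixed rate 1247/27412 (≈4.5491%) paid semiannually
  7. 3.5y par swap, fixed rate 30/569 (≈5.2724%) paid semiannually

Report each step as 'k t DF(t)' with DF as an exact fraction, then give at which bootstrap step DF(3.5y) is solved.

1 1/2 9531/10000
2 1 187/200
3 3/2 9273/10000
4 2 913/1000
5 5/2 8787/10000
6 3 8753/10000
7 7/2 1667/2000
DF(3.5y) is solved at step 7

step 1 [0.5y] swap r/2=469/9531: DF=(1 − 469/9531·(0))/(1+469/9531) = 9531/10000 ≈ 0.953100
step 2 [1y] zero: DF = P = 187/200 ≈ 0.935000
step 3 [1.5y] bond c/2=23/800: DF=(4032971/4000000 − 23/800·(0.953100+0.935000))/(1+23/800) = 9273/10000 ≈ 0.927300
step 4 [2y] bond c/2=1/40: DF=(100621/100000 − 1/40·(0.953100+0.935000+0.927300))/(1+1/40) = 913/1000 ≈ 0.913000
step 5 [2.5y] zero: DF = P = 8787/10000 ≈ 0.878700
step 6 [3y] swap r/2=1247/54824: DF=(1 − 1247/54824·(0.953100+0.935000+0.927300+0.913000+0.878700))/(1+1247/54824) = 8753/10000 ≈ 0.875300
step 7 [3.5y] swap r/2=15/569: DF=(1 − 15/569·(0.953100+0.935000+0.927300+0.913000+0.878700+0.875300))/(1+15/569) = 1667/2000 ≈ 0.833500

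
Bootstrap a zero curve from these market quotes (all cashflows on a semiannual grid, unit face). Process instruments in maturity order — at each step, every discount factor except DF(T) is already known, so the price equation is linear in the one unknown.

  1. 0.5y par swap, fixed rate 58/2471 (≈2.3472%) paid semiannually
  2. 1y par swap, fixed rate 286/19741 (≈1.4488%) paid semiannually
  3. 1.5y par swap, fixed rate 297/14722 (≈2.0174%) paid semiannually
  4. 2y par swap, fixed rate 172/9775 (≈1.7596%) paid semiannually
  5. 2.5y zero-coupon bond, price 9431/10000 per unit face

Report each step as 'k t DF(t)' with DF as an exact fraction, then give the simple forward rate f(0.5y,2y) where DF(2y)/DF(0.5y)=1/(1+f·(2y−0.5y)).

1 1/2 2471/2500
2 1 9857/10000
3 3/2 9703/10000
4 2 1207/1250
5 5/2 9431/10000
f(0.5y,2y) = ((2471/2500)/(1207/1250) − 1)/(3/2) = 19/1207 ≈ 1.5742%

step 1 [0.5y] swap r/2=29/2471: DF=(1 − 29/2471·(0))/(1+29/2471) = 2471/2500 ≈ 0.988400
step 2 [1y] swap r/2=143/19741: DF=(1 − 143/19741·(0.988400))/(1+143/19741) = 9857/10000 ≈ 0.985700
step 3 [1.5y] swap r/2=297/29444: DF=(1 − 297/29444·(0.988400+0.985700))/(1+297/29444) = 9703/10000 ≈ 0.970300
step 4 [2y] swap r/2=86/9775: DF=(1 − 86/9775·(0.988400+0.985700+0.970300))/(1+86/9775) = 1207/1250 ≈ 0.965600
step 5 [2.5y] zero: DF = P = 9431/10000 ≈ 0.943100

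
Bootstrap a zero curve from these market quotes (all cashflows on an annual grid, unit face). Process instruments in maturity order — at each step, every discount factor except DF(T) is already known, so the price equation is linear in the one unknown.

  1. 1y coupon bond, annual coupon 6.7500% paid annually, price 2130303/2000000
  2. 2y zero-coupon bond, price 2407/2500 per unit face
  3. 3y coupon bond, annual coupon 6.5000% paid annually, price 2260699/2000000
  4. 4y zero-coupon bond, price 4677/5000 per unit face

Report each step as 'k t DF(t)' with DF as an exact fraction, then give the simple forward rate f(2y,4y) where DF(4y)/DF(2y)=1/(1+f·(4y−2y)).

step 1 [1y] bond c/1=27/400: DF=(2130303/2000000 − 27/400·(0))/(1+27/400) = 4989/5000 ≈ 0.997800
step 2 [2y] zero: DF = P = 2407/2500 ≈ 0.962800
step 3 [3y] bond c/1=13/200: DF=(2260699/2000000 − 13/200·(0.997800+0.962800))/(1+13/200) = 9417/10000 ≈ 0.941700
step 4 [4y] zero: DF = P = 4677/5000 ≈ 0.935400

1 1 4989/5000
2 2 2407/2500
3 3 9417/10000
4 4 4677/5000
f(2y,4y) = ((2407/2500)/(4677/5000) − 1)/(2) = 137/9354 ≈ 1.4646%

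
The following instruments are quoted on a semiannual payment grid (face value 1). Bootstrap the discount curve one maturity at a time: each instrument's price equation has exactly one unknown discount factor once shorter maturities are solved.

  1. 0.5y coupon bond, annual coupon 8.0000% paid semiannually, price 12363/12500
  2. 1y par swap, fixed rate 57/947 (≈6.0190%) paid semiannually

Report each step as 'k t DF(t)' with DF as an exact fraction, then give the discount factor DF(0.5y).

step 1 [0.5y] bond c/2=1/25: DF=(12363/12500 − 1/25·(0))/(1+1/25) = 951/1000 ≈ 0.951000
step 2 [1y] swap r/2=57/1894: DF=(1 − 57/1894·(0.951000))/(1+57/1894) = 943/1000 ≈ 0.943000

1 1/2 951/1000
2 1 943/1000
DF(0.5y) = 951/1000 ≈ 0.951000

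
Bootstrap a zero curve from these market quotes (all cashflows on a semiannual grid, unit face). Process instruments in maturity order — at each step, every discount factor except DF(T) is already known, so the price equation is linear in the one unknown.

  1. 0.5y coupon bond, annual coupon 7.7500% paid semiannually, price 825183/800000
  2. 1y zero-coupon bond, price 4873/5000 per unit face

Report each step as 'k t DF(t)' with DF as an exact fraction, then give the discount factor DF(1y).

step 1 [0.5y] bond c/2=31/800: DF=(825183/800000 − 31/800·(0))/(1+31/800) = 993/1000 ≈ 0.993000
step 2 [1y] zero: DF = P = 4873/5000 ≈ 0.974600

1 1/2 993/1000
2 1 4873/5000
DF(1y) = 4873/5000 ≈ 0.974600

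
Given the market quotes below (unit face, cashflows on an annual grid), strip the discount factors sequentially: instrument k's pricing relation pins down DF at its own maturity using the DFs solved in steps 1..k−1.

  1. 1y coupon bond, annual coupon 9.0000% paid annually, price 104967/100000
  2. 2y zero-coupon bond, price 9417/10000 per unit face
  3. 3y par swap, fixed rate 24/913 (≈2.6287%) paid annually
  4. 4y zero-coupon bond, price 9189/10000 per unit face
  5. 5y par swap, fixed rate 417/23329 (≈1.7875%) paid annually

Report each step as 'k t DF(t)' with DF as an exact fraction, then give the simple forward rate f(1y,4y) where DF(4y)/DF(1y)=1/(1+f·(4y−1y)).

1 1 963/1000
2 2 9417/10000
3 3 1157/1250
4 4 9189/10000
5 5 4583/5000
f(1y,4y) = ((963/1000)/(9189/10000) − 1)/(3) = 49/3063 ≈ 1.5997%

step 1 [1y] bond c/1=9/100: DF=(104967/100000 − 9/100·(0))/(1+9/100) = 963/1000 ≈ 0.963000
step 2 [2y] zero: DF = P = 9417/10000 ≈ 0.941700
step 3 [3y] swap r/1=24/913: DF=(1 − 24/913·(0.963000+0.941700))/(1+24/913) = 1157/1250 ≈ 0.925600
step 4 [4y] zero: DF = P = 9189/10000 ≈ 0.918900
step 5 [5y] swap r/1=417/23329: DF=(1 − 417/23329·(0.963000+0.941700+0.925600+0.918900))/(1+417/23329) = 4583/5000 ≈ 0.916600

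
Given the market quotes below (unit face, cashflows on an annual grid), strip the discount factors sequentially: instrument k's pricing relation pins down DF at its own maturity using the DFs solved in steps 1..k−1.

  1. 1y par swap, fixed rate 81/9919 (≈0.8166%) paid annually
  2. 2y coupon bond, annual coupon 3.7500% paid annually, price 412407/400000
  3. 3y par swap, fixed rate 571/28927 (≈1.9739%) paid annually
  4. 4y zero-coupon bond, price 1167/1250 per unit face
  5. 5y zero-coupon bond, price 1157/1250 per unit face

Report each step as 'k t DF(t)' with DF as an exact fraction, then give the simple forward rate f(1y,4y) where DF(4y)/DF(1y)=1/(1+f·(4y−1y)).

1 1 9919/10000
2 2 9579/10000
3 3 9429/10000
4 4 1167/1250
5 5 1157/1250
f(1y,4y) = ((9919/10000)/(1167/1250) − 1)/(3) = 583/28008 ≈ 2.0815%

step 1 [1y] swap r/1=81/9919: DF=(1 − 81/9919·(0))/(1+81/9919) = 9919/10000 ≈ 0.991900
step 2 [2y] bond c/1=3/80: DF=(412407/400000 − 3/80·(0.991900))/(1+3/80) = 9579/10000 ≈ 0.957900
step 3 [3y] swap r/1=571/28927: DF=(1 − 571/28927·(0.991900+0.957900))/(1+571/28927) = 9429/10000 ≈ 0.942900
step 4 [4y] zero: DF = P = 1167/1250 ≈ 0.933600
step 5 [5y] zero: DF = P = 1157/1250 ≈ 0.925600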